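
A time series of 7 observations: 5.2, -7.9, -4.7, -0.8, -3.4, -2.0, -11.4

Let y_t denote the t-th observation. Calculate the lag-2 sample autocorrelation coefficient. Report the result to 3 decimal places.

-0.113

Mean ȳ = (5.2 − 7.9 − 4.7 − 0.8 − 3.4 − 2.0 − 11.4)/7 = -3.5714
Deviations from mean: 8.7714, -4.3286, -1.1286, 2.7714, 0.1714, 1.5714, -7.8286
Σ(y_t−ȳ)(y_{t+2}−ȳ) = (-9.8992) + (-11.9963) + (-0.1935) + (4.3551) + (-1.3420) = -19.0759
Denominator Σ(y_t−ȳ)² = 168.4143
r_2 = -19.0759 / 168.4143 = -0.113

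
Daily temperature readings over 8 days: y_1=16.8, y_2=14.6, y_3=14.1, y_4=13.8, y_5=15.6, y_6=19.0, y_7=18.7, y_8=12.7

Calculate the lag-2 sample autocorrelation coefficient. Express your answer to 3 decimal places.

Mean ȳ = (16.8 + 14.6 + 14.1 + 13.8 + 15.6 + 19.0 + 18.7 + 12.7)/8 = 15.6625
Deviations from mean: 1.1375, -1.0625, -1.5625, -1.8625, -0.0625, 3.3375, 3.0375, -2.9625
Numerator Σ_{t=1}^{6}(y_t−ȳ)(y_{t+2}−ȳ) = -15.9941
Denominator Σ(y_t−ȳ)² = 37.4788
r_2 = -15.9941 / 37.4788 = -0.427

-0.427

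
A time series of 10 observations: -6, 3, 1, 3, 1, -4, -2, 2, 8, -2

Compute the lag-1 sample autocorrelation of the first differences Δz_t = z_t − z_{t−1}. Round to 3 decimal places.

First differences Δz: 9, -2, 2, -2, -5, 2, 4, 6, -10
Mean of differences = 0.4444
Numerator Σ(Δz_t−Δz̄)(Δz_{t+1}−Δz̄) = -56.4198
Denominator Σ(Δz_t−Δz̄)² = 272.2222
r_1(Δz) = -56.4198 / 272.2222 = -0.207

-0.207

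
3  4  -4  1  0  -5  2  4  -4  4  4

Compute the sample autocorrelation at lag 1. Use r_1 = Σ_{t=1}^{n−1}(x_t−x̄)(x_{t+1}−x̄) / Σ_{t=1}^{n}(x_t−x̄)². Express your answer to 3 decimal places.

-0.222

Mean x̄ = (3 + 4 − 4 + 1 + 0 − 5 + 2 + 4 − 4 + 4 + 4)/11 = 0.8182
Numerator Σ_{t=1}^{10}(x_t−x̄)(x_{t+1}−x̄) = -28.3058
Denominator Σ(x_t−x̄)² = 127.6364
r_1 = -28.3058 / 127.6364 = -0.222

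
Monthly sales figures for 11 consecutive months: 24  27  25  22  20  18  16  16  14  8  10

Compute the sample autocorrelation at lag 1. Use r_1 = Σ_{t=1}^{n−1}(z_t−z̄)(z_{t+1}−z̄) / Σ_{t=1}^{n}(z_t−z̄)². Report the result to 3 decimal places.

Mean z̄ = (24 + 27 + 25 + 22 + 20 + 18 + 16 + 16 + 14 + 8 + 10)/11 = 18.1818
Numerator Σ_{t=1}^{10}(z_t−z̄)(z_{t+1}−z̄) = 284.2397
Denominator Σ(z_t−z̄)² = 373.6364
r_1 = 284.2397 / 373.6364 = 0.761

0.761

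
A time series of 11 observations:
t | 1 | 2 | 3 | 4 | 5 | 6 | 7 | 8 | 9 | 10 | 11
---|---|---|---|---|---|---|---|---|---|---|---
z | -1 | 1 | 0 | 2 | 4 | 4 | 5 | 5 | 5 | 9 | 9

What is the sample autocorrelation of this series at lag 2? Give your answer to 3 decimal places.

0.343

Mean z̄ = (-1 + 1 + 0 + 2 + 4 + 4 + 5 + 5 + 5 + 9 + 9)/11 = 3.9091
Numerator Σ_{t=1}^{9}(z_t−z̄)(z_{t+2}−z̄) = 36.7107
Denominator Σ(z_t−z̄)² = 106.9091
r_2 = 36.7107 / 106.9091 = 0.343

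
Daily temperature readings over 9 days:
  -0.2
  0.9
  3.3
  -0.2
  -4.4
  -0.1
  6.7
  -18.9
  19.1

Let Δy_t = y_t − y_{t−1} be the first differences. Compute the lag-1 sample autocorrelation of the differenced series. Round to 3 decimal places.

-0.504

First differences Δy: 1.1, 2.4, -3.5, -4.2, 4.3, 6.8, -25.6, 38.0
Mean of differences = 2.4125
Numerator Σ(Δy_t−Δȳ)(Δy_{t+1}−Δȳ) = -1084.8127
Denominator Σ(Δy_t−Δȳ)² = 2154.3888
r_1(Δy) = -1084.8127 / 2154.3888 = -0.504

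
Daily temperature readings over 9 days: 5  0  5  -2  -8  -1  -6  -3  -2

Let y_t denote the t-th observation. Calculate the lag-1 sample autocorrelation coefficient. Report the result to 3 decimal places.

0.146

Mean ȳ = (5 + 0 + 5 − 2 − 8 − 1 − 6 − 3 − 2)/9 = -1.3333
Numerator Σ_{t=1}^{8}(y_t−ȳ)(y_{t+1}−ȳ) = 22.2222
Denominator Σ(y_t−ȳ)² = 152.0000
r_1 = 22.2222 / 152.0000 = 0.146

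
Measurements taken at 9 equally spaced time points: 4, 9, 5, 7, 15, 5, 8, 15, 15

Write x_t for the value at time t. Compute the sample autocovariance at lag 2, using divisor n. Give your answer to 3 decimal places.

-3.443

Mean x̄ = (4 + 9 + 5 + 7 + 15 + 5 + 8 + 15 + 15)/9 = 9.2222
Σ_{t=1}^{7}(x_t−x̄)(x_{t+2}−x̄) = -30.9877
γ_2 = -30.9877 / 9 = -3.443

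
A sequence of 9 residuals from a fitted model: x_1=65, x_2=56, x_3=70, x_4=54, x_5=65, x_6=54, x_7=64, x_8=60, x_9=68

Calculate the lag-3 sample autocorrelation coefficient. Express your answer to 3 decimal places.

-0.618

Mean x̄ = (65 + 56 + 70 + 54 + 65 + 54 + 64 + 60 + 68)/9 = 61.7778
Σ(x_t−x̄)(x_{t+3}−x̄) = (-25.0617) + (-18.6173) + (-63.9506) + (-17.2840) + (-5.7284) + (-48.3951) = -179.0370
Denominator Σ(x_t−x̄)² = 289.5556
r_3 = -179.0370 / 289.5556 = -0.618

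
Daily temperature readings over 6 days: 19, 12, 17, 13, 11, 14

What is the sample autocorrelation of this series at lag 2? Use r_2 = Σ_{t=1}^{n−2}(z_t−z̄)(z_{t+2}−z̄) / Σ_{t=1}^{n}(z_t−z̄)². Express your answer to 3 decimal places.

0.150

Mean z̄ = (19 + 12 + 17 + 13 + 11 + 14)/6 = 14.3333
Σ(z_t−z̄)(z_{t+2}−z̄) = (12.4444) + (3.1111) + (-8.8889) + (0.4444) = 7.1111
Denominator Σ(z_t−z̄)² = 47.3333
r_2 = 7.1111 / 47.3333 = 0.150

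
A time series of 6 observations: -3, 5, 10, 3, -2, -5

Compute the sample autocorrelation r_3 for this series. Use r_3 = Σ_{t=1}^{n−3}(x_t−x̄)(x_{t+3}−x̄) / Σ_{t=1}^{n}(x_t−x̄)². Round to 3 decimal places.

-0.461

Mean x̄ = (-3 + 5 + 10 + 3 − 2 − 5)/6 = 1.3333
Σ(x_t−x̄)(x_{t+3}−x̄) = (-7.2222) + (-12.2222) + (-54.8889) = -74.3333
Denominator Σ(x_t−x̄)² = 161.3333
r_3 = -74.3333 / 161.3333 = -0.461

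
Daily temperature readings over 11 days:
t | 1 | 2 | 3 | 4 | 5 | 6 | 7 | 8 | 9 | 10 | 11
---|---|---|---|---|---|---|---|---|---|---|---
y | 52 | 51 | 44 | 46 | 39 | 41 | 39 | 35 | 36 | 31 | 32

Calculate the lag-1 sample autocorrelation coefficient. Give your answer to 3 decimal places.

Mean ȳ = (52 + 51 + 44 + 46 + 39 + 41 + 39 + 35 + 36 + 31 + 32)/11 = 40.5455
Numerator Σ_{t=1}^{10}(y_t−ȳ)(y_{t+1}−ȳ) = 323.6116
Denominator Σ(y_t−ȳ)² = 502.7273
r_1 = 323.6116 / 502.7273 = 0.644

0.644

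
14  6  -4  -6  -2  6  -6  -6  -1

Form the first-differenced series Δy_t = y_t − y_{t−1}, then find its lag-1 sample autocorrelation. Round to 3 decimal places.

0.005

First differences Δy: -8, -10, -2, 4, 8, -12, 0, 5
Mean of differences = -1.8750
Numerator Σ(Δy_t−Δȳ)(Δy_{t+1}−Δȳ) = 1.9844
Denominator Σ(Δy_t−Δȳ)² = 388.8750
r_1(Δy) = 1.9844 / 388.8750 = 0.005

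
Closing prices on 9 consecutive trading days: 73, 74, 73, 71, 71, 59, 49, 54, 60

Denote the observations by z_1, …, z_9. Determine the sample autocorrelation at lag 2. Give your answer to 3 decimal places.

Mean z̄ = (73 + 74 + 73 + 71 + 71 + 59 + 49 + 54 + 60)/9 = 64.8889
Σ(z_t−z̄)(z_{t+2}−z̄) = (65.7901) + (55.6790) + (49.5679) + (-35.9877) + (-97.0988) + (64.1235) + (77.6790) = 179.7531
Denominator Σ(z_t−z̄)² = 718.8889
r_2 = 179.7531 / 718.8889 = 0.250

0.250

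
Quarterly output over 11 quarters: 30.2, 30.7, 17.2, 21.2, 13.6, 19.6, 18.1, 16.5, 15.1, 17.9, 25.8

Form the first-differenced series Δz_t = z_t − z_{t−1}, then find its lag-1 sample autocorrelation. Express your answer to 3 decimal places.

First differences Δz: 0.5, -13.5, 4.0, -7.6, 6.0, -1.5, -1.6, -1.4, 2.8, 7.9
Mean of differences = -0.4400
Numerator Σ(Δz_t−Δz̄)(Δz_{t+1}−Δz̄) = -128.7356
Denominator Σ(Δz_t−Δz̄)² = 367.3440
r_1(Δz) = -128.7356 / 367.3440 = -0.350

-0.350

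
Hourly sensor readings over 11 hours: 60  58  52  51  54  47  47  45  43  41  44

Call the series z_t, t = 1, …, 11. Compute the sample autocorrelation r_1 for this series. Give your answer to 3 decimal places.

0.661

Mean z̄ = (60 + 58 + 52 + 51 + 54 + 47 + 47 + 45 + 43 + 41 + 44)/11 = 49.2727
Numerator Σ_{t=1}^{10}(z_t−z̄)(z_{t+1}−z̄) = 256.7438
Denominator Σ(z_t−z̄)² = 388.1818
r_1 = 256.7438 / 388.1818 = 0.661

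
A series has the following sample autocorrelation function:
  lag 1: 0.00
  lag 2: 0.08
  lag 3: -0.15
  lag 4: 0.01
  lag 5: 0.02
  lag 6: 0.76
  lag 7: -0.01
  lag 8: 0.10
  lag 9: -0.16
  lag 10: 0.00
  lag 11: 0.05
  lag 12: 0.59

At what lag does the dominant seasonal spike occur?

6

The largest autocorrelation is r_6 = 0.76, with a weaker echo at lag 12 (0.59); the remaining lags stay at or below 0.10.
The dominant spike at lag 6 indicates a seasonal period of 6.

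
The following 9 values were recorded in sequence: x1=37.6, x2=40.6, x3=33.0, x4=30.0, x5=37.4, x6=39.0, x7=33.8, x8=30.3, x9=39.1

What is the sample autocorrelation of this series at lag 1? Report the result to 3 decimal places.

-0.058

Mean x̄ = (37.6 + 40.6 + 33.0 + 30.0 + 37.4 + 39.0 + 33.8 + 30.3 + 39.1)/9 = 35.6444
Numerator Σ_{t=1}^{8}(x_t−x̄)(x_{t+1}−x̄) = -7.3053
Denominator Σ(x_t−x̄)² = 125.4822
r_1 = -7.3053 / 125.4822 = -0.058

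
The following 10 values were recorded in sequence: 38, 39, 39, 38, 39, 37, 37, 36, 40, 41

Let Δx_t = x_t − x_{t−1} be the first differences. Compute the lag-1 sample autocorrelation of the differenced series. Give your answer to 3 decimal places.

First differences Δx: 1, 0, -1, 1, -2, 0, -1, 4, 1
Mean of differences = 0.3333
Numerator Σ(Δx_t−Δx̄)(Δx_{t+1}−Δx̄) = -3.4444
Denominator Σ(Δx_t−Δx̄)² = 24.0000
r_1(Δx) = -3.4444 / 24.0000 = -0.144

-0.144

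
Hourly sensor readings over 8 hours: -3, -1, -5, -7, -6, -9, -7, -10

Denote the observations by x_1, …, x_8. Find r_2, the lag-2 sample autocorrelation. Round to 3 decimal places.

Mean x̄ = (-3 − 1 − 5 − 7 − 6 − 9 − 7 − 10)/8 = -6.0000
Deviations from mean: 3.0000, 5.0000, 1.0000, -1.0000, 0.0000, -3.0000, -1.0000, -4.0000
Numerator Σ_{t=1}^{6}(x_t−x̄)(x_{t+2}−x̄) = 13.0000
Denominator Σ(x_t−x̄)² = 62.0000
r_2 = 13.0000 / 62.0000 = 0.210

0.210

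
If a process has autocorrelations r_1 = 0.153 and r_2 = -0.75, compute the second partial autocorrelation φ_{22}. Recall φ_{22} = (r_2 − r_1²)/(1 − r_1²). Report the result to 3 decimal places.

φ_{22} = (r_2 − r_1²) / (1 − r_1²)
r_1² = (0.153)² = 0.023409
Numerator = -0.75 − 0.0234 = -0.7734; denominator = 1 − 0.0234 = 0.9766
φ_{22} = -0.7734 / 0.9766 = -0.792

-0.792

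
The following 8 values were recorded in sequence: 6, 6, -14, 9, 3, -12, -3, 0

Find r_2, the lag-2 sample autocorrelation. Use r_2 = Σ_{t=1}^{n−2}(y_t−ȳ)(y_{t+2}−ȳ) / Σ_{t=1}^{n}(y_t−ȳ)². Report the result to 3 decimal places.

Mean ȳ = (6 + 6 − 14 + 9 + 3 − 12 − 3 + 0)/8 = -0.6250
Deviations from mean: 6.6250, 6.6250, -13.3750, 9.6250, 3.6250, -11.3750, -2.3750, 0.6250
Numerator Σ_{t=1}^{6}(y_t−ȳ)(y_{t+2}−ȳ) = -198.5313
Denominator Σ(y_t−ȳ)² = 507.8750
r_2 = -198.5313 / 507.8750 = -0.391

-0.391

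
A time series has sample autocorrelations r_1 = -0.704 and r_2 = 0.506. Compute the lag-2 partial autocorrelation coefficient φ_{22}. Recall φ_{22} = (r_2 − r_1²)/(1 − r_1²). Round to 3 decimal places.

0.021

φ_{22} = (r_2 − r_1²) / (1 − r_1²)
r_1² = (-0.704)² = 0.495616
Numerator = 0.506 − 0.4956 = 0.0104; denominator = 1 − 0.4956 = 0.5044
φ_{22} = 0.0104 / 0.5044 = 0.021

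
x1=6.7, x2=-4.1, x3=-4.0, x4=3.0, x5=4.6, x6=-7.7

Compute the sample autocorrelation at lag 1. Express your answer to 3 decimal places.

-0.269

Mean x̄ = (6.7 − 4.1 − 4.0 + 3.0 + 4.6 − 7.7)/6 = -0.2500
Deviations from mean: 6.9500, -3.8500, -3.7500, 3.2500, 4.8500, -7.4500
Numerator Σ_{t=1}^{5}(x_t−x̄)(x_{t+1}−x̄) = -44.8775
Denominator Σ(x_t−x̄)² = 166.7750
r_1 = -44.8775 / 166.7750 = -0.269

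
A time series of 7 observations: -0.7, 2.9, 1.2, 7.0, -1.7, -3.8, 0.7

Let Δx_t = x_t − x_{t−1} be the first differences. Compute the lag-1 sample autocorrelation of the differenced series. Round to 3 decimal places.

First differences Δx: 3.6, -1.7, 5.8, -8.7, -2.1, 4.5
Mean of differences = 0.2333
Numerator Σ(Δx_t−Δx̄)(Δx_{t+1}−Δx̄) = -56.1111
Denominator Σ(Δx_t−Δx̄)² = 149.5133
r_1(Δx) = -56.1111 / 149.5133 = -0.375

-0.375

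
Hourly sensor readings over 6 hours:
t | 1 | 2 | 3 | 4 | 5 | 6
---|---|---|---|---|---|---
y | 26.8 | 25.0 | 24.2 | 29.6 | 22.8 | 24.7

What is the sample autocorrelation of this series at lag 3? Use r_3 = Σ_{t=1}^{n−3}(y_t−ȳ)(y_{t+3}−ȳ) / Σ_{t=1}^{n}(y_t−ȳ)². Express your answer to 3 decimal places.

0.272

Mean ȳ = (26.8 + 25.0 + 24.2 + 29.6 + 22.8 + 24.7)/6 = 25.5167
Deviations from mean: 1.2833, -0.5167, -1.3167, 4.0833, -2.7167, -0.8167
Σ(y_t−ȳ)(y_{t+3}−ȳ) = (5.2403) + (1.4036) + (1.0753) = 7.7192
Denominator Σ(y_t−ȳ)² = 28.3683
r_3 = 7.7192 / 28.3683 = 0.272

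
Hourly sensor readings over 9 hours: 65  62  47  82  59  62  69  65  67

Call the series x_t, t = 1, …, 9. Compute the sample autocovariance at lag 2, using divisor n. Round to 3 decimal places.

Mean x̄ = (65 + 62 + 47 + 82 + 59 + 62 + 69 + 65 + 67)/9 = 64.2222
Σ_{t=1}^{7}(x_t−x̄)(x_{t+2}−x̄) = -15.8765
γ_2 = -15.8765 / 9 = -1.764

-1.764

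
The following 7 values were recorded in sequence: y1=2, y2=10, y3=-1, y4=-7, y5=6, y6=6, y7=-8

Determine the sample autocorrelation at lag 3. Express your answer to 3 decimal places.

Mean ȳ = (2 + 10 − 1 − 7 + 6 + 6 − 8)/7 = 1.1429
Deviations from mean: 0.8571, 8.8571, -2.1429, -8.1429, 4.8571, 4.8571, -9.1429
Σ(y_t−ȳ)(y_{t+3}−ȳ) = (-6.9796) + (43.0204) + (-10.4082) + (74.4490) = 100.0816
Denominator Σ(y_t−ȳ)² = 280.8571
r_3 = 100.0816 / 280.8571 = 0.356

0.356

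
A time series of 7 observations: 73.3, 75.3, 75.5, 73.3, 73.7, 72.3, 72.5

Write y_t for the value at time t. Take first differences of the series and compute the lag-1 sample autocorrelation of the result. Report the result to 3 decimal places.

First differences Δy: 2.0, 0.2, -2.2, 0.4, -1.4, 0.2
Mean of differences = -0.1333
Numerator Σ(Δy_t−Δȳ)(Δy_{t+1}−Δȳ) = -2.1778
Denominator Σ(Δy_t−Δȳ)² = 10.9333
r_1(Δy) = -2.1778 / 10.9333 = -0.199

-0.199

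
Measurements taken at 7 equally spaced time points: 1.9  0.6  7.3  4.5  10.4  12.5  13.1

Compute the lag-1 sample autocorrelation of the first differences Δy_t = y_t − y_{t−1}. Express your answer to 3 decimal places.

-0.767

First differences Δy: -1.3, 6.7, -2.8, 5.9, 2.1, 0.6
Mean of differences = 1.8667
Numerator Σ(Δy_t−Δȳ)(Δy_{t+1}−Δȳ) = -56.0378
Denominator Σ(Δy_t−Δȳ)² = 73.0933
r_1(Δy) = -56.0378 / 73.0933 = -0.767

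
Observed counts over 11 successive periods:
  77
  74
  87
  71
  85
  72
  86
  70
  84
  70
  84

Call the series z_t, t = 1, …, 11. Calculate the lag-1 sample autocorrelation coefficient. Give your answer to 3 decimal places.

Mean z̄ = (77 + 74 + 87 + 71 + 85 + 72 + 86 + 70 + 84 + 70 + 84)/11 = 78.1818
Numerator Σ_{t=1}^{10}(z_t−z̄)(z_{t+1}−z̄) = -441.4876
Denominator Σ(z_t−z̄)² = 495.6364
r_1 = -441.4876 / 495.6364 = -0.891

-0.891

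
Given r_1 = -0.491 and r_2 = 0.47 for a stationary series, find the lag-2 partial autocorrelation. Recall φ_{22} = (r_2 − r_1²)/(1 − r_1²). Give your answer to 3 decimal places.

0.302

φ_{22} = (r_2 − r_1²) / (1 − r_1²)
r_1² = (-0.491)² = 0.241081
Numerator = 0.47 − 0.2411 = 0.2289; denominator = 1 − 0.2411 = 0.7589
φ_{22} = 0.2289 / 0.7589 = 0.302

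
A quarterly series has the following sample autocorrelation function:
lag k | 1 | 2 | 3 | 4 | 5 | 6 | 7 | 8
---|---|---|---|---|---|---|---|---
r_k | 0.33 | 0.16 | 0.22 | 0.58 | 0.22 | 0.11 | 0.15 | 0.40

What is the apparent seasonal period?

The largest autocorrelation is r_4 = 0.58, with a weaker echo at lag 8 (0.40); the remaining lags stay at or below 0.33. The elevated value at lag 1 (0.33), dropping to 0.16 at lag 2, reflects decaying short-term dependence rather than seasonality.
The dominant spike at lag 4 indicates a seasonal period of 4.

4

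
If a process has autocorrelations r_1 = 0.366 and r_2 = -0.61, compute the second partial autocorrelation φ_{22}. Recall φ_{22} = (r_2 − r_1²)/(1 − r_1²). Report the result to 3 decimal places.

-0.859

φ_{22} = (r_2 − r_1²) / (1 − r_1²)
r_1² = (0.366)² = 0.133956
Numerator = -0.61 − 0.1340 = -0.7440; denominator = 1 − 0.1340 = 0.8660
φ_{22} = -0.7440 / 0.8660 = -0.859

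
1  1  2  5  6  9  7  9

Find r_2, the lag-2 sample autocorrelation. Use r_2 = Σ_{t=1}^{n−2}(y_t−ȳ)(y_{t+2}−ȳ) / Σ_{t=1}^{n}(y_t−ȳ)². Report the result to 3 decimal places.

0.346

Mean ȳ = (1 + 1 + 2 + 5 + 6 + 9 + 7 + 9)/8 = 5.0000
Numerator Σ_{t=1}^{6}(y_t−ȳ)(y_{t+2}−ȳ) = 27.0000
Denominator Σ(y_t−ȳ)² = 78.0000
r_2 = 27.0000 / 78.0000 = 0.346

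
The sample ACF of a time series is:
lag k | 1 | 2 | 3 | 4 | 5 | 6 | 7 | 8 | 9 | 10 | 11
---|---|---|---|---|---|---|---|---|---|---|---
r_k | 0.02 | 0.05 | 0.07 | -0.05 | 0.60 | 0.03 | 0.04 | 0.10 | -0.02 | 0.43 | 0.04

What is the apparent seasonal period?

5

The largest autocorrelation is r_5 = 0.60, with a weaker echo at lag 10 (0.43); the remaining lags stay at or below 0.10.
The dominant spike at lag 5 indicates a seasonal period of 5.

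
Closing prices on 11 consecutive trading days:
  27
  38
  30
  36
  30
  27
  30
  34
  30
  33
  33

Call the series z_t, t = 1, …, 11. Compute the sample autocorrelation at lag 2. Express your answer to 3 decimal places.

Mean z̄ = (27 + 38 + 30 + 36 + 30 + 27 + 30 + 34 + 30 + 33 + 33)/11 = 31.6364
Numerator Σ_{t=1}^{9}(z_t−z̄)(z_{t+2}−z̄) = 13.1901
Denominator Σ(z_t−z̄)² = 122.5455
r_2 = 13.1901 / 122.5455 = 0.108

0.108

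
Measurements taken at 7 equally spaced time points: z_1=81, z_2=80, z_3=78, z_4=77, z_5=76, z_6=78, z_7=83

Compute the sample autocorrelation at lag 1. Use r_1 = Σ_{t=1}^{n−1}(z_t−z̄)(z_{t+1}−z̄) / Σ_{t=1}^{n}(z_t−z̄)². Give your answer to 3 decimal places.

Mean z̄ = (81 + 80 + 78 + 77 + 76 + 78 + 83)/7 = 79.0000
Deviations from mean: 2.0000, 1.0000, -1.0000, -2.0000, -3.0000, -1.0000, 4.0000
Σ(z_t−z̄)(z_{t+1}−z̄) = (2.0000) + (-1.0000) + (2.0000) + (6.0000) + (3.0000) + (-4.0000) = 8.0000
Denominator Σ(z_t−z̄)² = 36.0000
r_1 = 8.0000 / 36.0000 = 0.222

0.222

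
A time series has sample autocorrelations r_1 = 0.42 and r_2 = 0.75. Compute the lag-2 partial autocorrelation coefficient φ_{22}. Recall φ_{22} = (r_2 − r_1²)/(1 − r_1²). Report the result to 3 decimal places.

φ_{22} = (r_2 − r_1²) / (1 − r_1²)
r_1² = (0.42)² = 0.1764
Numerator = 0.75 − 0.1764 = 0.5736; denominator = 1 − 0.1764 = 0.8236
φ_{22} = 0.5736 / 0.8236 = 0.696

0.696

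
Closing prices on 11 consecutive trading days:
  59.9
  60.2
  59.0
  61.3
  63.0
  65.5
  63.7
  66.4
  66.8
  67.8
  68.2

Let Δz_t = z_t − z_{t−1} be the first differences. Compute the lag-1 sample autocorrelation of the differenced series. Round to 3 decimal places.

First differences Δz: 0.3, -1.2, 2.3, 1.7, 2.5, -1.8, 2.7, 0.4, 1.0, 0.4
Mean of differences = 0.8300
Numerator Σ(Δz_t−Δz̄)(Δz_{t+1}−Δz̄) = -9.4369
Denominator Σ(Δz_t−Δz̄)² = 20.9210
r_1(Δz) = -9.4369 / 20.9210 = -0.451

-0.451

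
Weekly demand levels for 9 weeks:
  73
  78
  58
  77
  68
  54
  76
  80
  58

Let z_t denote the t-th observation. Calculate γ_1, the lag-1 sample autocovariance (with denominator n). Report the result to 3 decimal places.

-32.656

Mean z̄ = (73 + 78 + 58 + 77 + 68 + 54 + 76 + 80 + 58)/9 = 69.1111
Σ_{t=1}^{8}(z_t−z̄)(z_{t+1}−z̄) = -293.9012
γ_1 = -293.9012 / 9 = -32.656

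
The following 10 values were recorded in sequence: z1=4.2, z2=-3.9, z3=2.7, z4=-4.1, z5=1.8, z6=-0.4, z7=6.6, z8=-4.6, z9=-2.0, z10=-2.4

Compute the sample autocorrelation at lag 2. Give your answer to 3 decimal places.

Mean z̄ = (4.2 − 3.9 + 2.7 − 4.1 + 1.8 − 0.4 + 6.6 − 4.6 − 2.0 − 2.4)/10 = -0.2100
Numerator Σ_{t=1}^{8}(z_t−z̄)(z_{t+2}−z̄) = 45.7218
Denominator Σ(z_t−z̄)² = 134.3890
r_2 = 45.7218 / 134.3890 = 0.340

0.340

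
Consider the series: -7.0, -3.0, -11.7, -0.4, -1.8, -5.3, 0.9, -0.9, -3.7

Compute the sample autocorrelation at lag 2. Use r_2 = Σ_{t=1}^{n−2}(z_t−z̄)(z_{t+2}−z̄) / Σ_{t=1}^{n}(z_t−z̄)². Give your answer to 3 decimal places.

Mean z̄ = (-7.0 − 3.0 − 11.7 − 0.4 − 1.8 − 5.3 + 0.9 − 0.9 − 3.7)/9 = -3.6556
Numerator Σ_{t=1}^{7}(z_t−z̄)(z_{t+2}−z̄) = 12.4772
Denominator Σ(z_t−z̄)² = 121.4222
r_2 = 12.4772 / 121.4222 = 0.103

0.103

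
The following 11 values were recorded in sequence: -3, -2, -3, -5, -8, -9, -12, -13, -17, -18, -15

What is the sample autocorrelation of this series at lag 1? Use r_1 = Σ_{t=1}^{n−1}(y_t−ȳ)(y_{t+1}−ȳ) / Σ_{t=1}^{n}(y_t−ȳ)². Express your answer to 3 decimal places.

0.817

Mean ȳ = (-3 − 2 − 3 − 5 − 8 − 9 − 12 − 13 − 17 − 18 − 15)/11 = -9.5455
Numerator Σ_{t=1}^{10}(y_t−ȳ)(y_{t+1}−ȳ) = 278.4298
Denominator Σ(y_t−ȳ)² = 340.7273
r_1 = 278.4298 / 340.7273 = 0.817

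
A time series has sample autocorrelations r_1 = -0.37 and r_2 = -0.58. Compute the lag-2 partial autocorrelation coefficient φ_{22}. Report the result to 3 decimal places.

φ_{22} = (r_2 − r_1²) / (1 − r_1²)
r_1² = (-0.37)² = 0.1369
Numerator = -0.58 − 0.1369 = -0.7169; denominator = 1 − 0.1369 = 0.8631
φ_{22} = -0.7169 / 0.8631 = -0.831

-0.831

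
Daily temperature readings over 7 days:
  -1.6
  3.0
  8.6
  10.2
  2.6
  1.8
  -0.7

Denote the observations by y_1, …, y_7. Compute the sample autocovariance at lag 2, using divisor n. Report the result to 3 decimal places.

-5.806

Mean ȳ = (-1.6 + 3.0 + 8.6 + 10.2 + 2.6 + 1.8 − 0.7)/7 = 3.4143
Deviations: -5.0143, -0.4143, 5.1857, 6.7857, -0.8143, -1.6143, -4.1143
Σ_{t=1}^{5}(y_t−ȳ)(y_{t+2}−ȳ) = -40.6404
γ_2 = -40.6404 / 7 = -5.806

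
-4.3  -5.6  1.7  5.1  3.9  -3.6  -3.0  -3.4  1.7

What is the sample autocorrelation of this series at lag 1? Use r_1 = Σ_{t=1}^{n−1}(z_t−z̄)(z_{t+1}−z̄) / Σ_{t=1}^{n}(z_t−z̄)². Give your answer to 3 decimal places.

Mean z̄ = (-4.3 − 5.6 + 1.7 + 5.1 + 3.9 − 3.6 − 3.0 − 3.4 + 1.7)/9 = -0.8333
Numerator Σ_{t=1}^{8}(z_t−z̄)(z_{t+1}−z̄) = 39.5222
Denominator Σ(z_t−z̄)² = 124.1200
r_1 = 39.5222 / 124.1200 = 0.318

0.318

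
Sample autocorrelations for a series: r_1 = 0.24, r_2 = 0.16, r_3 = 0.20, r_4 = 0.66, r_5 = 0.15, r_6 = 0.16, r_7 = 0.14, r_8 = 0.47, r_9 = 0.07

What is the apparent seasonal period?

The largest autocorrelation is r_4 = 0.66, with a weaker echo at lag 8 (0.47); the remaining lags stay at or below 0.24. The elevated value at lag 1 (0.24), dropping to 0.16 at lag 2, reflects decaying short-term dependence rather than seasonality.
The dominant spike at lag 4 indicates a seasonal period of 4.

4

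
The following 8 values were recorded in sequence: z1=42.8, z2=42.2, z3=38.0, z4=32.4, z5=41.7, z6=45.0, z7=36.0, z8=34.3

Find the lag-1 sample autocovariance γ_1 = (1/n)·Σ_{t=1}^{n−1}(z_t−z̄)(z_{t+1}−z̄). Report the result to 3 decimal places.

Mean z̄ = (42.8 + 42.2 + 38.0 + 32.4 + 41.7 + 45.0 + 36.0 + 34.3)/8 = 39.0500
Deviations: 3.7500, 3.1500, -1.0500, -6.6500, 2.6500, 5.9500, -3.0500, -4.7500
Σ_{t=1}^{7}(z_t−z̄)(z_{t+1}−z̄) = 9.9725
γ_1 = 9.9725 / 8 = 1.247

1.247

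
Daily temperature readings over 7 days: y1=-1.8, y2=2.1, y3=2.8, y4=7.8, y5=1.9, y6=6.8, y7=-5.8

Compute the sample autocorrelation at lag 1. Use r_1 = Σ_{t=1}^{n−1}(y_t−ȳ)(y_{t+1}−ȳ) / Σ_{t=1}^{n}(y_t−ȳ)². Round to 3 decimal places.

-0.255

Mean ȳ = (-1.8 + 2.1 + 2.8 + 7.8 + 1.9 + 6.8 − 5.8)/7 = 1.9714
Deviations from mean: -3.7714, 0.1286, 0.8286, 5.8286, -0.0714, 4.8286, -7.7714
Σ(y_t−ȳ)(y_{t+1}−ȳ) = (-0.4849) + (0.1065) + (4.8294) + (-0.4163) + (-0.3449) + (-37.5249) = -33.8351
Denominator Σ(y_t−ȳ)² = 132.6143
r_1 = -33.8351 / 132.6143 = -0.255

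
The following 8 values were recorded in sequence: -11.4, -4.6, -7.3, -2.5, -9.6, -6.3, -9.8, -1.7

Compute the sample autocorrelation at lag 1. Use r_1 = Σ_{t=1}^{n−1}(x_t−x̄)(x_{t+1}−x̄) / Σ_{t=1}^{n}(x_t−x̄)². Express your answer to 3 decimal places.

-0.499

Mean x̄ = (-11.4 − 4.6 − 7.3 − 2.5 − 9.6 − 6.3 − 9.8 − 1.7)/8 = -6.6500
Deviations from mean: -4.7500, 2.0500, -0.6500, 4.1500, -2.9500, 0.3500, -3.1500, 4.9500
Σ(x_t−x̄)(x_{t+1}−x̄) = (-9.7375) + (-1.3325) + (-2.6975) + (-12.2425) + (-1.0325) + (-1.1025) + (-15.5925) = -43.7375
Denominator Σ(x_t−x̄)² = 87.6600
r_1 = -43.7375 / 87.6600 = -0.499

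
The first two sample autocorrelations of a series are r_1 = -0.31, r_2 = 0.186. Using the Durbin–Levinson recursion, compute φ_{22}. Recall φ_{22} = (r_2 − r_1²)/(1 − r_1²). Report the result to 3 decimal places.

φ_{22} = (r_2 − r_1²) / (1 − r_1²)
r_1² = (-0.31)² = 0.0961
Numerator = 0.186 − 0.0961 = 0.0899; denominator = 1 − 0.0961 = 0.9039
φ_{22} = 0.0899 / 0.9039 = 0.099

0.099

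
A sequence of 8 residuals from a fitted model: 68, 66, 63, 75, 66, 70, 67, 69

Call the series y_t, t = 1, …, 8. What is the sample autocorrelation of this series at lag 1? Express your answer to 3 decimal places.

Mean ȳ = (68 + 66 + 63 + 75 + 66 + 70 + 67 + 69)/8 = 68.0000
Deviations from mean: 0.0000, -2.0000, -5.0000, 7.0000, -2.0000, 2.0000, -1.0000, 1.0000
Numerator Σ_{t=1}^{7}(y_t−ȳ)(y_{t+1}−ȳ) = -46.0000
Denominator Σ(y_t−ȳ)² = 88.0000
r_1 = -46.0000 / 88.0000 = -0.523

-0.523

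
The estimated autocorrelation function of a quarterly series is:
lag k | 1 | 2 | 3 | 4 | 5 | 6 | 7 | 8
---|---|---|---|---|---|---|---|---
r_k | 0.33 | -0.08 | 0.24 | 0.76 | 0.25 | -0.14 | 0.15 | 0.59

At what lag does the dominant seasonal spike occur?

4

The largest autocorrelation is r_4 = 0.76, with a weaker echo at lag 8 (0.59); the remaining lags stay at or below 0.33.
The dominant spike at lag 4 indicates a seasonal period of 4.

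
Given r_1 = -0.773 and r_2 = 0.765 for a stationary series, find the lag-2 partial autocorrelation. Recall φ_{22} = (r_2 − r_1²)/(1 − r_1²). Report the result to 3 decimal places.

0.416

φ_{22} = (r_2 − r_1²) / (1 − r_1²)
r_1² = (-0.773)² = 0.597529
Numerator = 0.765 − 0.5975 = 0.1675; denominator = 1 − 0.5975 = 0.4025
φ_{22} = 0.1675 / 0.4025 = 0.416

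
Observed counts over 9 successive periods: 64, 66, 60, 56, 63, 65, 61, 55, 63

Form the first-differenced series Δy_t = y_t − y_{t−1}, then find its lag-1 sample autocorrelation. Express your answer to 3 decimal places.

First differences Δy: 2, -6, -4, 7, 2, -4, -6, 8
Mean of differences = -0.1250
Numerator Σ(Δy_t−Δȳ)(Δy_{t+1}−Δȳ) = -35.3906
Denominator Σ(Δy_t−Δȳ)² = 224.8750
r_1(Δy) = -35.3906 / 224.8750 = -0.157

-0.157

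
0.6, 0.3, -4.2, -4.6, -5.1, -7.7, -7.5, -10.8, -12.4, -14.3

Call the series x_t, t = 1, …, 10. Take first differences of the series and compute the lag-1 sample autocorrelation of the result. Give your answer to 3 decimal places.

First differences Δx: -0.3, -4.5, -0.4, -0.5, -2.6, 0.2, -3.3, -1.6, -1.9
Mean of differences = -1.6556
Numerator Σ(Δx_t−Δx̄)(Δx_{t+1}−Δx̄) = -11.9764
Denominator Σ(Δx_t−Δx̄)² = 19.9422
r_1(Δx) = -11.9764 / 19.9422 = -0.601

-0.601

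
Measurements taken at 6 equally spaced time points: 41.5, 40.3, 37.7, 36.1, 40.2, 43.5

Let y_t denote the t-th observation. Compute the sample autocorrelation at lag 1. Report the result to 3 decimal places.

0.227

Mean ȳ = (41.5 + 40.3 + 37.7 + 36.1 + 40.2 + 43.5)/6 = 39.8833
Deviations from mean: 1.6167, 0.4167, -2.1833, -3.7833, 0.3167, 3.6167
Σ(y_t−ȳ)(y_{t+1}−ȳ) = (0.6736) + (-0.9097) + (8.2603) + (-1.1981) + (1.1453) = 7.9714
Denominator Σ(y_t−ȳ)² = 35.0483
r_1 = 7.9714 / 35.0483 = 0.227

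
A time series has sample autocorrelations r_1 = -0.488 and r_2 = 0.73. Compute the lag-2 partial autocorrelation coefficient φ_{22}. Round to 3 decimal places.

0.646

φ_{22} = (r_2 − r_1²) / (1 − r_1²)
r_1² = (-0.488)² = 0.238144
Numerator = 0.73 − 0.2381 = 0.4919; denominator = 1 − 0.2381 = 0.7619
φ_{22} = 0.4919 / 0.7619 = 0.646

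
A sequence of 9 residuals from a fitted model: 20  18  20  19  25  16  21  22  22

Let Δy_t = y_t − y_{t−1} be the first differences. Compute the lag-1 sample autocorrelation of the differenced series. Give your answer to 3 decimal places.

-0.707

First differences Δy: -2, 2, -1, 6, -9, 5, 1, 0
Mean of differences = 0.2500
Numerator Σ(Δy_t−Δȳ)(Δy_{t+1}−Δȳ) = -107.0625
Denominator Σ(Δy_t−Δȳ)² = 151.5000
r_1(Δy) = -107.0625 / 151.5000 = -0.707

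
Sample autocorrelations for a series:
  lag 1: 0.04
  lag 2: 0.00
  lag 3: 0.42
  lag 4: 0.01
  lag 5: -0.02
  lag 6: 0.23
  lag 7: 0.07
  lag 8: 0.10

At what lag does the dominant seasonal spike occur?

3

The largest autocorrelation is r_3 = 0.42, with a weaker echo at lag 6 (0.23); the remaining lags stay at or below 0.10.
The dominant spike at lag 3 indicates a seasonal period of 3.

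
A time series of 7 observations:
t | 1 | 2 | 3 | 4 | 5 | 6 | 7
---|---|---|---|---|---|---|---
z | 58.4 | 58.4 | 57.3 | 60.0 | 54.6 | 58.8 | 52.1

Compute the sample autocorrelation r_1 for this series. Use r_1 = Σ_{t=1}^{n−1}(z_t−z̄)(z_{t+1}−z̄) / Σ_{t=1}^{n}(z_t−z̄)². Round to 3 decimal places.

Mean z̄ = (58.4 + 58.4 + 57.3 + 60.0 + 54.6 + 58.8 + 52.1)/7 = 57.0857
Deviations from mean: 1.3143, 1.3143, 0.2143, 2.9143, -2.4857, 1.7143, -4.9857
Numerator Σ_{t=1}^{6}(z_t−z̄)(z_{t+1}−z̄) = -17.4188
Denominator Σ(z_t−z̄)² = 45.9686
r_1 = -17.4188 / 45.9686 = -0.379

-0.379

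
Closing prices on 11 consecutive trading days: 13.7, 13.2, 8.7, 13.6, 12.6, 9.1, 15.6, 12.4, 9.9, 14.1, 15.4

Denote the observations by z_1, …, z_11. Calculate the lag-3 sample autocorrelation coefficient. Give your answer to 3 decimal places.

0.552

Mean z̄ = (13.7 + 13.2 + 8.7 + 13.6 + 12.6 + 9.1 + 15.6 + 12.4 + 9.9 + 14.1 + 15.4)/11 = 12.5727
Numerator Σ_{t=1}^{8}(z_t−z̄)(z_{t+3}−z̄) = 31.1460
Denominator Σ(z_t−z̄)² = 56.4418
r_3 = 31.1460 / 56.4418 = 0.552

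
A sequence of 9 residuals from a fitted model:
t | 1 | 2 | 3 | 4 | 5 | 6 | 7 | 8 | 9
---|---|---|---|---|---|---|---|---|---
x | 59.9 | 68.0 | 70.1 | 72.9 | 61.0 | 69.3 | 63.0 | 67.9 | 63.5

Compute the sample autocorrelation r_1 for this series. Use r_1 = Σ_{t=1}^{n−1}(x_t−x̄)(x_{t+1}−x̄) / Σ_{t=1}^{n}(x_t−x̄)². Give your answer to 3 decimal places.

Mean x̄ = (59.9 + 68.0 + 70.1 + 72.9 + 61.0 + 69.3 + 63.0 + 67.9 + 63.5)/9 = 66.1778
Numerator Σ_{t=1}^{8}(x_t−x̄)(x_{t+1}−x̄) = -48.9049
Denominator Σ(x_t−x̄)² = 160.0956
r_1 = -48.9049 / 160.0956 = -0.305

-0.305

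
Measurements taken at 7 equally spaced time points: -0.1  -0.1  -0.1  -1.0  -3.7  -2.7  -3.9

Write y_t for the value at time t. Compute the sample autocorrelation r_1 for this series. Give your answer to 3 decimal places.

0.500

Mean ȳ = (-0.1 − 0.1 − 0.1 − 1.0 − 3.7 − 2.7 − 3.9)/7 = -1.6571
Deviations from mean: 1.5571, 1.5571, 1.5571, 0.6571, -2.0429, -1.0429, -2.2429
Σ(y_t−ȳ)(y_{t+1}−ȳ) = (2.4247) + (2.4247) + (1.0233) + (-1.3424) + (2.1304) + (2.3390) = 8.9996
Denominator Σ(y_t−ȳ)² = 17.9971
r_1 = 8.9996 / 17.9971 = 0.500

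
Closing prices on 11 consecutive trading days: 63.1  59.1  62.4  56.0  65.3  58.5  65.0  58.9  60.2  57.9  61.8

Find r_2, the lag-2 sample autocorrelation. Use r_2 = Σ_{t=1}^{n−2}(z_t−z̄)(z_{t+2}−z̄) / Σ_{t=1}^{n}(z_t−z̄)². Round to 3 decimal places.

Mean z̄ = (63.1 + 59.1 + 62.4 + 56.0 + 65.3 + 58.5 + 65.0 + 58.9 + 60.2 + 57.9 + 61.8)/11 = 60.7455
Numerator Σ_{t=1}^{9}(z_t−z̄)(z_{t+2}−z̄) = 55.7722
Denominator Σ(z_t−z̄)² = 90.3073
r_2 = 55.7722 / 90.3073 = 0.618

0.618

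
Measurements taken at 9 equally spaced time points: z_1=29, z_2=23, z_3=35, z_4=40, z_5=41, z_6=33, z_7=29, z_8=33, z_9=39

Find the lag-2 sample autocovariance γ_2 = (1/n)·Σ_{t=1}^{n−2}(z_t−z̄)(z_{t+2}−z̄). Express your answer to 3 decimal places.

Mean z̄ = (29 + 23 + 35 + 40 + 41 + 33 + 29 + 33 + 39)/9 = 33.5556
Σ_{t=1}^{7}(z_t−z̄)(z_{t+2}−z̄) = -125.8395
γ_2 = -125.8395 / 9 = -13.982

-13.982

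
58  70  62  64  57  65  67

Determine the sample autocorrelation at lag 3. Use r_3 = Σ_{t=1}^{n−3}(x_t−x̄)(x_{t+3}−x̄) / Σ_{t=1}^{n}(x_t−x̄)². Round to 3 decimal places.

-0.346

Mean x̄ = (58 + 70 + 62 + 64 + 57 + 65 + 67)/7 = 63.2857
Deviations from mean: -5.2857, 6.7143, -1.2857, 0.7143, -6.2857, 1.7143, 3.7143
Σ(x_t−x̄)(x_{t+3}−x̄) = (-3.7755) + (-42.2041) + (-2.2041) + (2.6531) = -45.5306
Denominator Σ(x_t−x̄)² = 131.4286
r_3 = -45.5306 / 131.4286 = -0.346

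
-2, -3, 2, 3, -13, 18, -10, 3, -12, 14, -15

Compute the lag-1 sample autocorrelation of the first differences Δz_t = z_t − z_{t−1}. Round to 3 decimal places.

First differences Δz: -1, 5, 1, -16, 31, -28, 13, -15, 26, -29
Mean of differences = -1.3000
Numerator Σ(Δz_t−Δz̄)(Δz_{t+1}−Δz̄) = -3062.5900
Denominator Σ(Δz_t−Δz̄)² = 3922.1000
r_1(Δz) = -3062.5900 / 3922.1000 = -0.781

-0.781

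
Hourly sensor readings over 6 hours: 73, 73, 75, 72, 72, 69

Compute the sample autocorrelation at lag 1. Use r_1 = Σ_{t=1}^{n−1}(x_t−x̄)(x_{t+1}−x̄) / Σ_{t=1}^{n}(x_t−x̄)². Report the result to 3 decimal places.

Mean x̄ = (73 + 73 + 75 + 72 + 72 + 69)/6 = 72.3333
Deviations from mean: 0.6667, 0.6667, 2.6667, -0.3333, -0.3333, -3.3333
Σ(x_t−x̄)(x_{t+1}−x̄) = (0.4444) + (1.7778) + (-0.8889) + (0.1111) + (1.1111) = 2.5556
Denominator Σ(x_t−x̄)² = 19.3333
r_1 = 2.5556 / 19.3333 = 0.132

0.132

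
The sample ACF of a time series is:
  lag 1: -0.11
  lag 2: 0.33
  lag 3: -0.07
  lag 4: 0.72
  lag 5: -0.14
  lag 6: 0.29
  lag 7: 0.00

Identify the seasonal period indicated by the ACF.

4

The largest autocorrelation is r_4 = 0.72; the remaining lags stay at or below 0.33.
The dominant spike at lag 4 indicates a seasonal period of 4.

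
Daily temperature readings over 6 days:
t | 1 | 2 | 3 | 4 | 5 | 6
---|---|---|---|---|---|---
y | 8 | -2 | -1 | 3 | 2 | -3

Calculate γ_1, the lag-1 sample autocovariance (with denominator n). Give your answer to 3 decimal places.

-3.449

Mean ȳ = (8 − 2 − 1 + 3 + 2 − 3)/6 = 1.1667
Deviations: 6.8333, -3.1667, -2.1667, 1.8333, 0.8333, -4.1667
Σ_{t=1}^{5}(y_t−ȳ)(y_{t+1}−ȳ) = -20.6944
γ_1 = -20.6944 / 6 = -3.449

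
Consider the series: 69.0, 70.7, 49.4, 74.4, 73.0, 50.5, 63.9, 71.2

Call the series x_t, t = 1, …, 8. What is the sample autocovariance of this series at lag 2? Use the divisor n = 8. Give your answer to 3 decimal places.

-45.678

Mean x̄ = (69.0 + 70.7 + 49.4 + 74.4 + 73.0 + 50.5 + 63.9 + 71.2)/8 = 65.2625
Deviations: 3.7375, 5.4375, -15.8625, 9.1375, 7.7375, -14.7625, -1.3625, 5.9375
Σ_{t=1}^{6}(x_t−x̄)(x_{t+2}−x̄) = -365.4241
γ_2 = -365.4241 / 8 = -45.678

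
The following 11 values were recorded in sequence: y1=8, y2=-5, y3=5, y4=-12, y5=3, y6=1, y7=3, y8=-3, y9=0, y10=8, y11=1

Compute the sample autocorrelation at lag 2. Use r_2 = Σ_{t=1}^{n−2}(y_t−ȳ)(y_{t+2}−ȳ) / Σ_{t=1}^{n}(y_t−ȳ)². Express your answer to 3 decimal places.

Mean ȳ = (8 − 5 + 5 − 12 + 3 + 1 + 3 − 3 + 0 + 8 + 1)/11 = 0.8182
Numerator Σ_{t=1}^{9}(y_t−ȳ)(y_{t+2}−ȳ) = 86.1157
Denominator Σ(y_t−ȳ)² = 343.6364
r_2 = 86.1157 / 343.6364 = 0.251

0.251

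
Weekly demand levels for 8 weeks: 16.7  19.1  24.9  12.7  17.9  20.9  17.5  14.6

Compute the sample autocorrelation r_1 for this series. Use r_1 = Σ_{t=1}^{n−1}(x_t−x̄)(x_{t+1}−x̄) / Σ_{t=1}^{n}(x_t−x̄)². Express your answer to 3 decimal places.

Mean x̄ = (16.7 + 19.1 + 24.9 + 12.7 + 17.9 + 20.9 + 17.5 + 14.6)/8 = 18.0375
Deviations from mean: -1.3375, 1.0625, 6.8625, -5.3375, -0.1375, 2.8625, -0.5375, -3.4375
Σ(x_t−x̄)(x_{t+1}−x̄) = (-1.4211) + (7.2914) + (-36.6286) + (0.7339) + (-0.3936) + (-1.5386) + (1.8477) = -30.1089
Denominator Σ(x_t−x̄)² = 98.8188
r_1 = -30.1089 / 98.8188 = -0.305

-0.305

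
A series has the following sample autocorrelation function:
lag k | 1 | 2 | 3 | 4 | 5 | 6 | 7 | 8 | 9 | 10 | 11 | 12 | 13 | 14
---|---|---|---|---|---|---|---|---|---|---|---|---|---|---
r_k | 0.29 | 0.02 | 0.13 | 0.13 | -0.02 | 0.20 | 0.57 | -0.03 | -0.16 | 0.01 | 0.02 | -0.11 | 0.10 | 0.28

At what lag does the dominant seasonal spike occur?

The largest autocorrelation is r_7 = 0.57; the remaining lags stay at or below 0.29. The elevated value at lag 1 (0.29), dropping to 0.02 at lag 2, reflects decaying short-term dependence rather than seasonality.
The dominant spike at lag 7 indicates a seasonal period of 7.

7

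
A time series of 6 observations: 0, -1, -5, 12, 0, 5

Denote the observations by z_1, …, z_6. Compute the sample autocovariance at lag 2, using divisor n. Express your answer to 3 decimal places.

Mean z̄ = (0 − 1 − 5 + 12 + 0 + 5)/6 = 1.8333
Σ_{t=1}^{4}(z_t−z̄)(z_{t+2}−z̄) = 28.4444
γ_2 = 28.4444 / 6 = 4.741

4.741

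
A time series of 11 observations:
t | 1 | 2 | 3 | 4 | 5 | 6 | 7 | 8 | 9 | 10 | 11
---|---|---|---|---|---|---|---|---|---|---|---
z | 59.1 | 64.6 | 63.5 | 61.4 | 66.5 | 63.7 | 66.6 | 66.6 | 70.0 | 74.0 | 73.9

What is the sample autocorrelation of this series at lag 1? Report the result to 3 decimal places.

Mean z̄ = (59.1 + 64.6 + 63.5 + 61.4 + 66.5 + 63.7 + 66.6 + 66.6 + 70.0 + 74.0 + 73.9)/11 = 66.3545
Numerator Σ_{t=1}^{10}(z_t−z̄)(z_{t+1}−z̄) = 116.6361
Denominator Σ(z_t−z̄)² = 224.2673
r_1 = 116.6361 / 224.2673 = 0.520

0.520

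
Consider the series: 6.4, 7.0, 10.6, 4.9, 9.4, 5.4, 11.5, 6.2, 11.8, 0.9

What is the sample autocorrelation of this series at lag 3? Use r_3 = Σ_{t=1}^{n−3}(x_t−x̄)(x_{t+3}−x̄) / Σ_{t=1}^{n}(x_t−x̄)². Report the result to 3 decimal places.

-0.501

Mean x̄ = (6.4 + 7.0 + 10.6 + 4.9 + 9.4 + 5.4 + 11.5 + 6.2 + 11.8 + 0.9)/10 = 7.4100
Σ(x_t−x̄)(x_{t+3}−x̄) = (2.5351) + (-0.8159) + (-6.4119) + (-10.2659) + (-2.4079) + (-8.8239) + (-26.6259) = -52.8163
Denominator Σ(x_t−x̄)² = 105.5090
r_3 = -52.8163 / 105.5090 = -0.501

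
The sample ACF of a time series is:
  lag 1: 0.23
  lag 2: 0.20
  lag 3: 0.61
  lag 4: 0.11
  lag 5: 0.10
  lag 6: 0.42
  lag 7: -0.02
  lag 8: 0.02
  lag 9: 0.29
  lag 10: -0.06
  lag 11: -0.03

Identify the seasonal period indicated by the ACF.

3

The largest autocorrelation is r_3 = 0.61, with weaker echoes at lags 6 (0.42) and 9 (0.29); the remaining lags stay at or below 0.23. The elevated value at lag 1 (0.23), dropping to 0.20 at lag 2, reflects decaying short-term dependence rather than seasonality.
The dominant spike at lag 3 indicates a seasonal period of 3.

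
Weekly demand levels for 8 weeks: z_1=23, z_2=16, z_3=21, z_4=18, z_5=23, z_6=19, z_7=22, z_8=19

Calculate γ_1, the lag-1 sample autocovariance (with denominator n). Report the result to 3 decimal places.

Mean z̄ = (23 + 16 + 21 + 18 + 23 + 19 + 22 + 19)/8 = 20.1250
Deviations: 2.8750, -4.1250, 0.8750, -2.1250, 2.8750, -1.1250, 1.8750, -1.1250
Σ_{t=1}^{7}(z_t−z̄)(z_{t+1}−z̄) = -30.8906
γ_1 = -30.8906 / 8 = -3.861

-3.861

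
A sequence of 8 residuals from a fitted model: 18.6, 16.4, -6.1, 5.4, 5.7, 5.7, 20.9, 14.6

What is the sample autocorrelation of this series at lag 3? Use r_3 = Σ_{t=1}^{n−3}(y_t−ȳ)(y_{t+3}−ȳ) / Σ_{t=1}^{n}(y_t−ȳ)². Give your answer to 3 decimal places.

-0.116

Mean ȳ = (18.6 + 16.4 − 6.1 + 5.4 + 5.7 + 5.7 + 20.9 + 14.6)/8 = 10.1500
Numerator Σ_{t=1}^{5}(y_t−ȳ)(y_{t+3}−ȳ) = -66.5025
Denominator Σ(y_t−ȳ)² = 572.0600
r_3 = -66.5025 / 572.0600 = -0.116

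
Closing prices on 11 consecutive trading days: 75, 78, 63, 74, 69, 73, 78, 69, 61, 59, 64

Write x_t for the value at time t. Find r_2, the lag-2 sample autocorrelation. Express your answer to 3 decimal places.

-0.010

Mean x̄ = (75 + 78 + 63 + 74 + 69 + 73 + 78 + 69 + 61 + 59 + 64)/11 = 69.3636
Numerator Σ_{t=1}^{9}(x_t−x̄)(x_{t+2}−x̄) = -4.7190
Denominator Σ(x_t−x̄)² = 462.5455
r_2 = -4.7190 / 462.5455 = -0.010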